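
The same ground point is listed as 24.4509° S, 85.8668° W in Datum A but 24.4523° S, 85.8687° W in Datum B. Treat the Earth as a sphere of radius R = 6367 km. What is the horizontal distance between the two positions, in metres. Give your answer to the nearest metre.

Δφ = -24.4523° − -24.4509° = -0.0014°; Δλ = -85.8687° − -85.8668° = -0.0019°.
1° along a meridian = πR/180 = 111125 m.
ΔN = Δφ × 111125 = -155.6 m; ΔE = Δλ × 111125 × cos(-24.4509°) = -0.0019 × 111125 × 0.910316 = -192.2 m.
Distance = √(ΔE² + ΔN²) = √((-192.2)² + (-155.6)²) = 247.3 m.

247 m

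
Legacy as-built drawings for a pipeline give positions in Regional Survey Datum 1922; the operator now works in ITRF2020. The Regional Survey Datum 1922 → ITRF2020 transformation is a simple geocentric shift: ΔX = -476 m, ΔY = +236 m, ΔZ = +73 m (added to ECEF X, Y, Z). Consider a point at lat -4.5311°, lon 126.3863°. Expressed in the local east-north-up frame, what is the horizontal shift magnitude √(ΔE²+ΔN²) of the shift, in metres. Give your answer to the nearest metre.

The local east axis at (φ, λ) is (−sin λ, cos λ, 0), so ΔE = −sin(126.3863°)·(-476) + cos(126.3863°)·236 = 243.20 m.
The local north axis is (−sin φ cos λ, −sin φ sin λ, cos φ), giving ΔN = 22.308 + 15.009 + 72.772 = 110.09 m.
Horizontal magnitude = √(ΔE² + ΔN²) = √(243.20² + 110.09²) = 266.95 m.

267 m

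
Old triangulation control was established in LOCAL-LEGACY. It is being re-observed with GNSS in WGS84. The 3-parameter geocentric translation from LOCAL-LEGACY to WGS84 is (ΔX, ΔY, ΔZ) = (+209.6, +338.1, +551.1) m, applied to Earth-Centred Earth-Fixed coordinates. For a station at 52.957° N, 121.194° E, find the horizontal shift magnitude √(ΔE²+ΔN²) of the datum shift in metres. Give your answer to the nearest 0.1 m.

401.1 m

At φ = 52.957°, λ = 121.194°: sin φ = 0.798184, cos φ = 0.602414, sin λ = 0.855419, cos λ = -0.517937.
ΔE = −sin λ·ΔX + cos λ·ΔY = −(0.855419)·(209.6) + (-0.517937)·(338.1) = -354.41 m.
ΔN = −sin φ cos λ·ΔX − sin φ sin λ·ΔY + cos φ·ΔZ = −(0.798184)(-0.517937)(209.6) − (0.798184)(0.855419)(338.1) + (0.602414)(551.1) = 187.79 m.
Horizontal magnitude = √(ΔE² + ΔN²) = √((-354.41)² + 187.79²) = 401.09 m.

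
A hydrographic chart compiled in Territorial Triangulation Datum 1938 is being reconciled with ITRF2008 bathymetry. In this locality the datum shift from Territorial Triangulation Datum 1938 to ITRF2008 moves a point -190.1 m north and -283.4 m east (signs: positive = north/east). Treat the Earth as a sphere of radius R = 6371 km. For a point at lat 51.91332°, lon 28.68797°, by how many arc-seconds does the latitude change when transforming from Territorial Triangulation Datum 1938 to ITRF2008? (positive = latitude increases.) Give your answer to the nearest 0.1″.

Δφ = -6.2″

On a sphere of radius R, 1 rad of latitude = R, so Δφ = ΔN / R = -190.1 / 6371000 = -2.9838e-05 rad = -6.155″.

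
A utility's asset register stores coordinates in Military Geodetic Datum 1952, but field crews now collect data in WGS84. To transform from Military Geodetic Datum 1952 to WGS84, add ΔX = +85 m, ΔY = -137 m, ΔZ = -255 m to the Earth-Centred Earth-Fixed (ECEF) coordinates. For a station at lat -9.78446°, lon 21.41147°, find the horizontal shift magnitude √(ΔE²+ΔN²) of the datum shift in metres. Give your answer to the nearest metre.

At φ = -9.78446°, λ = 21.41147°: sin φ = -0.169942, cos φ = 0.985454, sin λ = 0.365063, cos λ = 0.930983.
ΔE = −sin λ·ΔX + cos λ·ΔY = −(0.365063)·(85) + (0.930983)·(-137) = -158.58 m.
ΔN = −sin φ cos λ·ΔX − sin φ sin λ·ΔY + cos φ·ΔZ = −(-0.169942)(0.930983)(85) − (-0.169942)(0.365063)(-137) + (0.985454)(-255) = -246.34 m.
Horizontal magnitude = √(ΔE² + ΔN²) = √((-158.58)² + (-246.34)²) = 292.97 m.

293 m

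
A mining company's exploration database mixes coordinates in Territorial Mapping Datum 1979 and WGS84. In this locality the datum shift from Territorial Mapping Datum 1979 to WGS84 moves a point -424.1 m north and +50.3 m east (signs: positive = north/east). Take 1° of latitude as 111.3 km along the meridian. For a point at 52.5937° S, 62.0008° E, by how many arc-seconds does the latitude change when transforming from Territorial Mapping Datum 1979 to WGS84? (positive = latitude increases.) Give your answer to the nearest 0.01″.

Δφ = -13.72″

1° of latitude = 111.3 km, so Δφ = -424.1 / 111300 = -0.0038104° = -13.718″.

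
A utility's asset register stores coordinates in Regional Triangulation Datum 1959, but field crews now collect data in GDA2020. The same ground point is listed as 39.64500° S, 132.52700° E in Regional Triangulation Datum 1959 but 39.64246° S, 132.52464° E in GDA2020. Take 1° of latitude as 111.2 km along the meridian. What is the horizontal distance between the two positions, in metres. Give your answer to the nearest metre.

Δφ = -39.64246° − -39.64500° = +0.00254°; Δλ = 132.52464° − 132.52700° = -0.00236°.
ΔN = Δφ × 111200 = 282.4 m; ΔE = Δλ × 111200 × cos(-39.64500°) = -0.00236 × 111200 × 0.770012 = -202.1 m.
Distance = √(ΔE² + ΔN²) = √((-202.1)² + 282.4²) = 347.3 m.

347 m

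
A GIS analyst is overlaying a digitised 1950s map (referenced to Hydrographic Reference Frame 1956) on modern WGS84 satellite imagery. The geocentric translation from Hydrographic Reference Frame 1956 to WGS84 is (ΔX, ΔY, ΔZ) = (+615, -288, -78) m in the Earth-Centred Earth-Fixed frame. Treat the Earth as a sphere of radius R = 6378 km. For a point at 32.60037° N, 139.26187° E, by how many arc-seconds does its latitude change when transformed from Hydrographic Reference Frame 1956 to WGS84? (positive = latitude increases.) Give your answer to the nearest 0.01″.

Δφ = 9.27″

sin φ = 0.538776, cos φ = 0.842449, sin λ = 0.652603, cos λ = -0.757700.
North component: ΔN = −sin φ cos λ·ΔX − sin φ sin λ·ΔY + cos φ·ΔZ = −(0.538776)(-0.757700)(615) − (0.538776)(0.652603)(-288) + (0.842449)(-78) = 286.61 m.
1° of latitude spans πR/180 = 111317 m, so Δφ = 286.61 / 111317 × 3600 = 9.269″.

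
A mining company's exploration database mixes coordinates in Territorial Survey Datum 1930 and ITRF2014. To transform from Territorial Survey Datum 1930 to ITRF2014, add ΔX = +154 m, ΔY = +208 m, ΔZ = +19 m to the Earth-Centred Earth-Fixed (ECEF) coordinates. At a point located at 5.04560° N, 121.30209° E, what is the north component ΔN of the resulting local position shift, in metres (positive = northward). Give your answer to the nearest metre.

The local north axis is (−sin φ cos λ, −sin φ sin λ, cos φ), giving ΔN = 7.037 − 15.631 + 18.926 = 10.33 m.

ΔN = 10 m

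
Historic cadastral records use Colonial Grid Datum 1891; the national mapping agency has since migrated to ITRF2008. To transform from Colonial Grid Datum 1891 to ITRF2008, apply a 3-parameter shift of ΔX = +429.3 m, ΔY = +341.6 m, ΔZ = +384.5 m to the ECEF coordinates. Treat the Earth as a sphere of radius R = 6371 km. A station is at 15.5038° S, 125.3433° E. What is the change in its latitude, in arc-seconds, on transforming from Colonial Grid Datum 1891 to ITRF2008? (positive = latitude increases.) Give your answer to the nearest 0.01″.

sin φ = -0.267302, cos φ = 0.963613, sin λ = 0.815701, cos λ = -0.578474.
North component: ΔN = −sin φ cos λ·ΔX − sin φ sin λ·ΔY + cos φ·ΔZ = −(-0.267302)(-0.578474)(429.3) − (-0.267302)(0.815701)(341.6) + (0.963613)(384.5) = 378.61 m.
1° of latitude spans πR/180 = 111195 m, so Δφ = 378.61 / 111195 × 3600 = 12.258″.

Δφ = 12.26″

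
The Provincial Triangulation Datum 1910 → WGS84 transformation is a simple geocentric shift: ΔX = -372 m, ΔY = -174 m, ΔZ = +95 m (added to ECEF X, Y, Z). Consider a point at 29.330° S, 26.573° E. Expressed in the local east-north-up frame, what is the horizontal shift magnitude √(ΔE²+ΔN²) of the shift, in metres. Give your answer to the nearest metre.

At φ = -29.330°, λ = 26.573°: sin φ = -0.489839, cos φ = 0.871813, sin λ = 0.447338, cos λ = 0.894365.
ΔE = −sin λ·ΔX + cos λ·ΔY = −(0.447338)·(-372) + (0.894365)·(-174) = 10.79 m.
ΔN = −sin φ cos λ·ΔX − sin φ sin λ·ΔY + cos φ·ΔZ = −(-0.489839)(0.894365)(-372) − (-0.489839)(0.447338)(-174) + (0.871813)(95) = -118.28 m.
Horizontal magnitude = √(ΔE² + ΔN²) = √(10.79² + (-118.28)²) = 118.77 m.

119 m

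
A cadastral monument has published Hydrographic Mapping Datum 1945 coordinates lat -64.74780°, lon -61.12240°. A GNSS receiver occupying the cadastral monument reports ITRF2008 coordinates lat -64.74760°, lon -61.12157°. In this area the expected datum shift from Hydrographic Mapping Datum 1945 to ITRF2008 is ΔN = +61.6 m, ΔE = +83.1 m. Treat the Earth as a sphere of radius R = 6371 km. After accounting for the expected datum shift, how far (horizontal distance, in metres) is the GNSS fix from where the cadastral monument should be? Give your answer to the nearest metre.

59 m

Observed coordinate differences: Δφ = +0.00020°, Δλ = +0.00083°.
Converting to metres (1° lat = 111195 m, cos φ = 0.426603): observed ΔN = 22.2 m, observed ΔE = 39.4 m.
Subtracting the expected shift leaves a residual of 22.2 − (61.6) = -39.4 m north and 39.4 − (83.1) = -43.7 m east.
Residual distance = √((-39.4)² + (-43.7)²) = 58.8 m.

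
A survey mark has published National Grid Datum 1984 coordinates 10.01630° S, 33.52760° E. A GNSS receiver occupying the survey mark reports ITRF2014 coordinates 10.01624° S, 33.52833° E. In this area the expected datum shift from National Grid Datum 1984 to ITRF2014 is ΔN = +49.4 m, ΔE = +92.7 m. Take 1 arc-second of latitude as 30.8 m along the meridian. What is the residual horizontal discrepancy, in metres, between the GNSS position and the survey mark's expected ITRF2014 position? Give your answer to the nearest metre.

Observed coordinate differences: Δφ = +0.00006°, Δλ = +0.00073°.
Converting to metres (1° lat = 110880 m, cos φ = 0.984758): observed ΔN = 6.7 m, observed ΔE = 79.7 m.
Subtracting the expected shift leaves a residual of 6.7 − (49.4) = -42.7 m north and 79.7 − (92.7) = -13.0 m east.
Residual distance = √((-42.7)² + (-13.0)²) = 44.7 m.

45 m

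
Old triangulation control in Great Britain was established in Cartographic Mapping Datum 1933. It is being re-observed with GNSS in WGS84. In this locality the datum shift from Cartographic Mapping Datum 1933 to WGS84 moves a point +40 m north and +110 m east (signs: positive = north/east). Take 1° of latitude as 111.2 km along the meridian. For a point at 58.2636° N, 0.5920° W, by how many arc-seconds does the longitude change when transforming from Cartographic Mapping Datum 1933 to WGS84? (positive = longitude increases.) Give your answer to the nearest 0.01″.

Δλ = 6.77″

At latitude 58.2636°, cos φ = 0.526012.
1° of longitude at this latitude = 111.2 × cos φ = 58.49 km, so Δλ = 110.0 / 58492.5 = 0.0018806° = 6.770″.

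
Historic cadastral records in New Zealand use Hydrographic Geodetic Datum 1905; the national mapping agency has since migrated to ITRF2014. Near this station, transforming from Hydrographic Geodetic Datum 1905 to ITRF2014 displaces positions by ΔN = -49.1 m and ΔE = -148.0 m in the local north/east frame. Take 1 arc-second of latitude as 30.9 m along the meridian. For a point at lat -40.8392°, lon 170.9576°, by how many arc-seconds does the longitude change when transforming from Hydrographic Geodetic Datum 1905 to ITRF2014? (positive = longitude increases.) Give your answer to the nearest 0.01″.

Δλ = -6.33″

At latitude -40.8392°, cos φ = 0.756548.
1″ of longitude at this latitude = 30.90 × cos φ = 23.3773 m, so Δλ = -148.0 / 23.3773 = -6.331″.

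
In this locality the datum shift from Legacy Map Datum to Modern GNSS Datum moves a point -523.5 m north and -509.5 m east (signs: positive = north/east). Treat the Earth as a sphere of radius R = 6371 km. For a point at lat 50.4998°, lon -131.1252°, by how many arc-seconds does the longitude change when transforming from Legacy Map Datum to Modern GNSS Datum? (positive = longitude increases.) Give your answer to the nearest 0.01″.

At latitude 50.4998°, cos φ = 0.636081.
One radian of longitude at latitude φ spans R cos φ, so Δλ = ΔE / (R cos φ) = -509.5 / (6371000 × 0.636081) = -1.2573e-04 rad = -25.933″.

Δλ = -25.93″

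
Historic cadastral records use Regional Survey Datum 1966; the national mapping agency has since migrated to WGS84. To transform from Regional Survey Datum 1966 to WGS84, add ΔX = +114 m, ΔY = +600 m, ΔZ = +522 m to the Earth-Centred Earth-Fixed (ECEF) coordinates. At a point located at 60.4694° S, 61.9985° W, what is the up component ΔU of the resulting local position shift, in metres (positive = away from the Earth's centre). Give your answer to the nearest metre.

ΔU = -689 m

At φ = -60.4694°, λ = -61.9985°: sin φ = -0.870093, cos φ = 0.492888, sin λ = -0.882935, cos λ = 0.469495.
ΔU = cos φ cos λ·ΔX + cos φ sin λ·ΔY + sin φ·ΔZ = (0.492888)(0.469495)(114) + (0.492888)(-0.882935)(600) + (-0.870093)(522) = -688.92 m.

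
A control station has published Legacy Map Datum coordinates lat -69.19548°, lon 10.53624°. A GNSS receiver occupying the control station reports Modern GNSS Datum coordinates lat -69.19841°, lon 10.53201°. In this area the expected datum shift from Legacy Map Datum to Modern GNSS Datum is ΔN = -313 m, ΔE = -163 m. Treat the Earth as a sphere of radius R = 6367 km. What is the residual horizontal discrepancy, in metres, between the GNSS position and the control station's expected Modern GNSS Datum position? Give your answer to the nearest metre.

13 m

Observed coordinate differences: Δφ = -0.00293°, Δλ = -0.00423°.
Converting to metres (1° lat = 111125 m, cos φ = 0.355181): observed ΔN = -325.6 m, observed ΔE = -167.0 m.
Subtracting the expected shift leaves a residual of -325.6 − (-313) = -12.6 m north and -167.0 − (-163) = -4.0 m east.
Residual distance = √((-12.6)² + (-4.0)²) = 13.2 m.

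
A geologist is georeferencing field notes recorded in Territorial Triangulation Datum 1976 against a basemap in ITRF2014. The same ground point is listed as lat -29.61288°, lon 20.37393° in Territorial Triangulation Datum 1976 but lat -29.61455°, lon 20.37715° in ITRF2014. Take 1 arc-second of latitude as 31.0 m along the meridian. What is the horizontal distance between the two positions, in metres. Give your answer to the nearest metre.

Δφ = -29.61455° − -29.61288° = -0.00167°; Δλ = 20.37715° − 20.37393° = +0.00322°.
1° of latitude = 3600 × 31.00 = 111600 m.
ΔN = Δφ × 111600 = -186.4 m; ΔE = Δλ × 111600 × cos(-29.61288°) = +0.00322 × 111600 × 0.869384 = 312.4 m.
Distance = √(ΔE² + ΔN²) = √(312.4² + (-186.4)²) = 363.8 m.

364 m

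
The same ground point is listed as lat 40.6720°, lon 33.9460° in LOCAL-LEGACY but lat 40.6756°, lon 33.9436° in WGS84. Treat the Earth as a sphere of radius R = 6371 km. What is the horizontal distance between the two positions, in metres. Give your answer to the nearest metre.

Δφ = 40.6756° − 40.6720° = +0.0036°; Δλ = 33.9436° − 33.9460° = -0.0024°.
1° along a meridian = πR/180 = 111195 m.
ΔN = Δφ × 111195 = 400.3 m; ΔE = Δλ × 111195 × cos(40.6720°) = -0.0024 × 111195 × 0.758453 = -202.4 m.
Distance = √(ΔE² + ΔN²) = √((-202.4)² + 400.3²) = 448.6 m.

449 m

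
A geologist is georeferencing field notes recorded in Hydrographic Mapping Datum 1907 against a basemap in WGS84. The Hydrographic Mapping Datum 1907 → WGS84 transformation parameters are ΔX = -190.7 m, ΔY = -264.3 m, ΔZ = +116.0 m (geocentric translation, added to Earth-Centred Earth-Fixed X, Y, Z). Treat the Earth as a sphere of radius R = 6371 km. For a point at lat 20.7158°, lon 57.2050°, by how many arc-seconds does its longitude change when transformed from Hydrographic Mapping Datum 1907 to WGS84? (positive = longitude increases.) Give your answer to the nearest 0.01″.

Δλ = 0.59″

sin φ = 0.353733, cos φ = 0.935347, sin λ = 0.840614, cos λ = 0.541635.
East component: ΔE = −sin λ·ΔX + cos λ·ΔY = −(0.840614)(-190.7) + (0.541635)(-264.3) = 17.15 m.
1° of latitude spans πR/180 = 111195 m; at latitude φ, 1° of longitude spans that × cos φ = 104005.8 m, so Δλ = 17.15 / 104005.8 × 3600 = 0.594″.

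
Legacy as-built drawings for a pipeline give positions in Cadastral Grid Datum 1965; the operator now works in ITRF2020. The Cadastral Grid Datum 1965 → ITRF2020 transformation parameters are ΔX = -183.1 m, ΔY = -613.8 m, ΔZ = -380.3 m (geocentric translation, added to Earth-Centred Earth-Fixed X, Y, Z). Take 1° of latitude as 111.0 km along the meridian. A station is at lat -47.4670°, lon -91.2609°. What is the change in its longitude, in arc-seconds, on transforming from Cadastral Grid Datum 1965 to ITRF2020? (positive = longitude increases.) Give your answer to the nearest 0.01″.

sin φ = -0.736888, cos φ = 0.676015, sin λ = -0.999758, cos λ = -0.022005.
East component: ΔE = −sin λ·ΔX + cos λ·ΔY = −(-0.999758)(-183.1) + (-0.022005)(-613.8) = -169.55 m.
1° of latitude spans 111000 m; at latitude φ, 1° of longitude spans that × cos φ = 75037.6 m, so Δλ = -169.55 / 75037.6 × 3600 = -8.134″.

Δλ = -8.13″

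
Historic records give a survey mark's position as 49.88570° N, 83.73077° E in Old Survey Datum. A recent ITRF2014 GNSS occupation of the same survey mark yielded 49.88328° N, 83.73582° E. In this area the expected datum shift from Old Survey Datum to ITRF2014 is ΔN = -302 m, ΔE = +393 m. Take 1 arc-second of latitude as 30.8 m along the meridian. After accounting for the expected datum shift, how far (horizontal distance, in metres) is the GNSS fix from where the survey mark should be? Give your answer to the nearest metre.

47 m

Observed coordinate differences: Δφ = -0.00242°, Δλ = +0.00505°.
Converting to metres (1° lat = 110880 m, cos φ = 0.644315): observed ΔN = -268.3 m, observed ΔE = 360.8 m.
Subtracting the expected shift leaves a residual of -268.3 − (-302) = 33.7 m north and 360.8 − (393) = -32.2 m east.
Residual distance = √(33.7² + (-32.2)²) = 46.6 m.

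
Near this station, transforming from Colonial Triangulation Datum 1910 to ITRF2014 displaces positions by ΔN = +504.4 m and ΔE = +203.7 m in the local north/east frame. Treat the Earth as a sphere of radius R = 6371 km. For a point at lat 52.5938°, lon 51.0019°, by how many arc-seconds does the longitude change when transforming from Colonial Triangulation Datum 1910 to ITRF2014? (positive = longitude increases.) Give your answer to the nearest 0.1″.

Δλ = 10.9″

At latitude 52.5938°, cos φ = 0.607462.
One radian of longitude at latitude φ spans R cos φ, so Δλ = ΔE / (R cos φ) = 203.7 / (6371000 × 0.607462) = 5.2634e-05 rad = 10.856″.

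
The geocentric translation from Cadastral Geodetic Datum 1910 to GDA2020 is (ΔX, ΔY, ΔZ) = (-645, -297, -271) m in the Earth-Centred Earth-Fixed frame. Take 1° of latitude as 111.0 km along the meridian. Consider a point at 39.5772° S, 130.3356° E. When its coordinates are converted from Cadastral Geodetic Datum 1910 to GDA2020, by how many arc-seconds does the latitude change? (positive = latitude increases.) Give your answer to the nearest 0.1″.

Δφ = -2.8″

sin φ = -0.637117, cos φ = 0.770767, sin λ = 0.762266, cos λ = -0.647264.
North component: ΔN = −sin φ cos λ·ΔX − sin φ sin λ·ΔY + cos φ·ΔZ = −(-0.637117)(-0.647264)(-645) − (-0.637117)(0.762266)(-297) + (0.770767)(-271) = -87.13 m.
1° of latitude spans 111000 m, so Δφ = -87.13 / 111000 × 3600 = -2.826″.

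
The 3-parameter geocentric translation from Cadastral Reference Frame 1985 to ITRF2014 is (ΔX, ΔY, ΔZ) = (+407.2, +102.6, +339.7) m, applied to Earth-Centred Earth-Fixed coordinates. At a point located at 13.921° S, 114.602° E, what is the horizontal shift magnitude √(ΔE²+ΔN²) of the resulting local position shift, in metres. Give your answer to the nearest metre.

At φ = -13.921°, λ = 114.602°: sin φ = -0.240584, cos φ = 0.970628, sin λ = 0.909222, cos λ = -0.416313.
ΔE = −sin λ·ΔX + cos λ·ΔY = −(0.909222)·(407.2) + (-0.416313)·(102.6) = -412.95 m.
ΔN = −sin φ cos λ·ΔX − sin φ sin λ·ΔY + cos φ·ΔZ = −(-0.240584)(-0.416313)(407.2) − (-0.240584)(0.909222)(102.6) + (0.970628)(339.7) = 311.38 m.
Horizontal magnitude = √(ΔE² + ΔN²) = √((-412.95)² + 311.38²) = 517.19 m.

517 m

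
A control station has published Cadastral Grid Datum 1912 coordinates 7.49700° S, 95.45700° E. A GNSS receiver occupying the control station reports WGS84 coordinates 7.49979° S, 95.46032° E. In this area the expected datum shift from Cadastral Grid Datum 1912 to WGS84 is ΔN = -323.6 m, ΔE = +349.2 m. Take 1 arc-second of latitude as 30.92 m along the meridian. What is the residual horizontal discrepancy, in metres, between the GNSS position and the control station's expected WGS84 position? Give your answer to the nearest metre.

22 m

Observed coordinate differences: Δφ = -0.00279°, Δλ = +0.00332°.
Converting to metres (1° lat = 111312 m, cos φ = 0.991452): observed ΔN = -310.6 m, observed ΔE = 366.4 m.
Subtracting the expected shift leaves a residual of -310.6 − (-323.6) = 13.0 m north and 366.4 − (349.2) = 17.2 m east.
Residual distance = √(13.0² + 17.2²) = 21.6 m.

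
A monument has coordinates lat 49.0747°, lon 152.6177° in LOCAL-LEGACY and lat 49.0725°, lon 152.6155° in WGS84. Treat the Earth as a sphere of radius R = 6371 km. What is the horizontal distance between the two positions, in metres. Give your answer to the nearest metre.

Δφ = 49.0725° − 49.0747° = -0.0022°; Δλ = 152.6155° − 152.6177° = -0.0022°.
1° along a meridian = πR/180 = 111195 m.
ΔN = Δφ × 111195 = -244.6 m; ΔE = Δλ × 111195 × cos(49.0747°) = -0.0022 × 111195 × 0.655075 = -160.3 m.
Distance = √(ΔE² + ΔN²) = √((-160.3)² + (-244.6)²) = 292.4 m.

292 m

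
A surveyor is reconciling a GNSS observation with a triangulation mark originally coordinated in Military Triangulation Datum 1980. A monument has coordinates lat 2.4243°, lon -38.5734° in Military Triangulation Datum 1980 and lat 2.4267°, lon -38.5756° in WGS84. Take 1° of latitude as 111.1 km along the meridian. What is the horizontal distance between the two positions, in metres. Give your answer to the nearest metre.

Δφ = 2.4267° − 2.4243° = +0.0024°; Δλ = -38.5756° − -38.5734° = -0.0022°.
ΔN = Δφ × 111100 = 266.6 m; ΔE = Δλ × 111100 × cos(2.4243°) = -0.0022 × 111100 × 0.999105 = -244.2 m.
Distance = √(ΔE² + ΔN²) = √((-244.2)² + 266.6²) = 361.6 m.

362 m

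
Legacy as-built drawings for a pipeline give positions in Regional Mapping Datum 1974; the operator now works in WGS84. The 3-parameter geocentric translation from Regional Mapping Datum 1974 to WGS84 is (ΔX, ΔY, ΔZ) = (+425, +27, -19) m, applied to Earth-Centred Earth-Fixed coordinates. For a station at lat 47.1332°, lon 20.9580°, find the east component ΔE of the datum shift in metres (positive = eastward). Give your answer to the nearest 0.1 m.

ΔE = -126.8 m

At φ = 47.1332°, λ = 20.9580°: sin φ = 0.732937, cos φ = 0.680296, sin λ = 0.357684, cos λ = 0.933843.
ΔE = −sin λ·ΔX + cos λ·ΔY = −(0.357684)·(425) + (0.933843)·(27) = -126.80 m.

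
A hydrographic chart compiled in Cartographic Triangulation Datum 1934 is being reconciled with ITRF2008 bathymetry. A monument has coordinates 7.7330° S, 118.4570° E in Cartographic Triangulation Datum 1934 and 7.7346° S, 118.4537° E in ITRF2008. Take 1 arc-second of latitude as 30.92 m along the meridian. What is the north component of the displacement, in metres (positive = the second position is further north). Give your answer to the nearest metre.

Δφ = -7.7346° − -7.7330° = -0.0016°; Δλ = 118.4537° − 118.4570° = -0.0033°.
1° of latitude = 3600 × 30.92 = 111312 m.
ΔN = Δφ × 111312 = -178.1 m; ΔE = Δλ × 111312 × cos(-7.7330°) = -0.0033 × 111312 × 0.990906 = -364.0 m.

ΔN = -178 m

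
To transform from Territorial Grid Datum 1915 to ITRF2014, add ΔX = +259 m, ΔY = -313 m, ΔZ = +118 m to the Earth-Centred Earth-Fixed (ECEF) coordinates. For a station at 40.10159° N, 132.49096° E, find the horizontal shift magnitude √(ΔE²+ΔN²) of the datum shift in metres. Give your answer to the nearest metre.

352 m

The local east axis at (φ, λ) is (−sin λ, cos λ, 0), so ΔE = −sin(132.49096°)·259 + cos(132.49096°)·(-313) = 20.44 m.
The local north axis is (−sin φ cos λ, −sin φ sin λ, cos φ), giving ΔN = 112.692 + 148.669 + 90.259 = 351.62 m.
Horizontal magnitude = √(ΔE² + ΔN²) = √(20.44² + 351.62²) = 352.21 m.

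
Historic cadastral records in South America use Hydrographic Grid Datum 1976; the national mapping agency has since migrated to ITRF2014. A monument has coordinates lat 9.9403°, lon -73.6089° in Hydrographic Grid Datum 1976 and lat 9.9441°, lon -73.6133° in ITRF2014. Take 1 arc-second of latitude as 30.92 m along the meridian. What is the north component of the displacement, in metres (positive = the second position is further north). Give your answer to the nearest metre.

ΔN = 423 m

Δφ = 9.9441° − 9.9403° = +0.0038°; Δλ = -73.6133° − -73.6089° = -0.0044°.
1° of latitude = 3600 × 30.92 = 111312 m.
ΔN = Δφ × 111312 = 423.0 m; ΔE = Δλ × 111312 × cos(9.9403°) = -0.0044 × 111312 × 0.984988 = -482.4 m.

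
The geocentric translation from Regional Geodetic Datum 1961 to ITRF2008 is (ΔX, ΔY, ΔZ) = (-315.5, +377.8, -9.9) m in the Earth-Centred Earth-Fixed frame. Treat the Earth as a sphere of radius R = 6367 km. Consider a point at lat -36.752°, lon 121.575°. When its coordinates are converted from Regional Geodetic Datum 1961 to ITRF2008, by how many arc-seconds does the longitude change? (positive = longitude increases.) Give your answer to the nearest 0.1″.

Δλ = 2.9″

sin φ = -0.598353, cos φ = 0.801233, sin λ = 0.851955, cos λ = -0.523614.
East component: ΔE = −sin λ·ΔX + cos λ·ΔY = −(0.851955)(-315.5) + (-0.523614)(377.8) = 70.97 m.
1° of latitude spans πR/180 = 111125 m; at latitude φ, 1° of longitude spans that × cos φ = 89037.1 m, so Δλ = 70.97 / 89037.1 × 3600 = 2.870″.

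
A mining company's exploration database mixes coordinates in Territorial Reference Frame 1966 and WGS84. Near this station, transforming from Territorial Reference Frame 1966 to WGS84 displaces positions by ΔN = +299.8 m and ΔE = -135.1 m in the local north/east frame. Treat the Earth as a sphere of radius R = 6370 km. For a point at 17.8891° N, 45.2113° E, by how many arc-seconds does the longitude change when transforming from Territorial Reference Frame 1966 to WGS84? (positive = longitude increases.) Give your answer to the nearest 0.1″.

At latitude 17.8891°, cos φ = 0.951653.
One radian of longitude at latitude φ spans R cos φ, so Δλ = ΔE / (R cos φ) = -135.1 / (6370000 × 0.951653) = -2.2286e-05 rad = -4.597″.

Δλ = -4.6″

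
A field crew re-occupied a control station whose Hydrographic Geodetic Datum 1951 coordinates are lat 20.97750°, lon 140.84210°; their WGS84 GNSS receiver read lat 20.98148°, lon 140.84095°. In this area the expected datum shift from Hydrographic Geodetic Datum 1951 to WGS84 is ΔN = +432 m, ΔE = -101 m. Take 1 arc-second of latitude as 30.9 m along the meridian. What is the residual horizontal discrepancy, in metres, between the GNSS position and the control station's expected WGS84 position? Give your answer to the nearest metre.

Observed coordinate differences: Δφ = +0.00398°, Δλ = -0.00115°.
Converting to metres (1° lat = 111240 m, cos φ = 0.933721): observed ΔN = 442.7 m, observed ΔE = -119.4 m.
Subtracting the expected shift leaves a residual of 442.7 − (432) = 10.7 m north and -119.4 − (-101) = -18.4 m east.
Residual distance = √(10.7² + (-18.4)²) = 21.3 m.

21 m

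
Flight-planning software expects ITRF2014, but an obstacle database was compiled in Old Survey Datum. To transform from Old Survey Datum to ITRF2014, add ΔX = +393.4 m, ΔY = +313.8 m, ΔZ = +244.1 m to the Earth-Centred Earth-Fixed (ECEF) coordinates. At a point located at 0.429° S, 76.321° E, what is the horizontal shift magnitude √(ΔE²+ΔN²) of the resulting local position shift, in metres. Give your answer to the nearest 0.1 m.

The local east axis at (φ, λ) is (−sin λ, cos λ, 0), so ΔE = −sin(76.321°)·393.4 + cos(76.321°)·313.8 = -308.03 m.
The local north axis is (−sin φ cos λ, −sin φ sin λ, cos φ), giving ΔN = 0.697 + 2.283 + 244.093 = 247.07 m.
Horizontal magnitude = √(ΔE² + ΔN²) = √((-308.03)² + 247.07²) = 394.88 m.

394.9 m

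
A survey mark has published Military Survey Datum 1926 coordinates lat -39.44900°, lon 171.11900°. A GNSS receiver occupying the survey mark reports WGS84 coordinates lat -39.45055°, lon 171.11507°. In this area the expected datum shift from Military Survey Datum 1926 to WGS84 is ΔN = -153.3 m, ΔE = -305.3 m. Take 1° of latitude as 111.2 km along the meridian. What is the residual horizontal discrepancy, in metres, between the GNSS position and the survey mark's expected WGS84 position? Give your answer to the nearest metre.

37 m

Observed coordinate differences: Δφ = -0.00155°, Δλ = -0.00393°.
Converting to metres (1° lat = 111200 m, cos φ = 0.772190): observed ΔN = -172.4 m, observed ΔE = -337.5 m.
Subtracting the expected shift leaves a residual of -172.4 − (-153.3) = -19.1 m north and -337.5 − (-305.3) = -32.2 m east.
Residual distance = √((-19.1)² + (-32.2)²) = 37.4 m.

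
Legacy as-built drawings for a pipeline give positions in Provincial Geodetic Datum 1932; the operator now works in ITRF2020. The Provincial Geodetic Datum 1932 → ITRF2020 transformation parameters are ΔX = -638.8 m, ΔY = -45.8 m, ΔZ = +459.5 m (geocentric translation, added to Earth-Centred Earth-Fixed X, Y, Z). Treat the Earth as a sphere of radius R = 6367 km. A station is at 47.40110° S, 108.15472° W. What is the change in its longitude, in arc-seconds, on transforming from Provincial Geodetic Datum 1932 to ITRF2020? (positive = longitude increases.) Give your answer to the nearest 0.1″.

sin φ = -0.736110, cos φ = 0.676862, sin λ = -0.950219, cos λ = -0.311584.
East component: ΔE = −sin λ·ΔX + cos λ·ΔY = −(-0.950219)(-638.8) + (-0.311584)(-45.8) = -592.73 m.
1° of latitude spans πR/180 = 111125 m; at latitude φ, 1° of longitude spans that × cos φ = 75216.3 m, so Δλ = -592.73 / 75216.3 × 3600 = -28.369″.

Δλ = -28.4″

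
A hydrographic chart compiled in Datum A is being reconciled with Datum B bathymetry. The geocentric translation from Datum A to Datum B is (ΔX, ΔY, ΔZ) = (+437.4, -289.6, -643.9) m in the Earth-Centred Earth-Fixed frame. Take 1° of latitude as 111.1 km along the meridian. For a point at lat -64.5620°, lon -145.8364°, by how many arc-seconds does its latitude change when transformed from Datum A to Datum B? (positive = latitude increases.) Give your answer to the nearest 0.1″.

sin φ = -0.903051, cos φ = 0.429534, sin λ = -0.561558, cos λ = -0.827437.
North component: ΔN = −sin φ cos λ·ΔX − sin φ sin λ·ΔY + cos φ·ΔZ = −(-0.903051)(-0.827437)(437.4) − (-0.903051)(-0.561558)(-289.6) + (0.429534)(-643.9) = -456.55 m.
1° of latitude spans 111100 m, so Δφ = -456.55 / 111100 × 3600 = -14.794″.

Δφ = -14.8″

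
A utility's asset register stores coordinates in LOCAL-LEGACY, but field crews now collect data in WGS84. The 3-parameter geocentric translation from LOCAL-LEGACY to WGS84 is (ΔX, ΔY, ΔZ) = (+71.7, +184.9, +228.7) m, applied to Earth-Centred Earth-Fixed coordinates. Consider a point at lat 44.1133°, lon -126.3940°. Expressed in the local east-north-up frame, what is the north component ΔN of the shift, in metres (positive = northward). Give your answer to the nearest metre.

The local north axis is (−sin φ cos λ, −sin φ sin λ, cos φ), giving ΔN = 29.613 + 103.602 + 164.199 = 297.41 m.

ΔN = 297 m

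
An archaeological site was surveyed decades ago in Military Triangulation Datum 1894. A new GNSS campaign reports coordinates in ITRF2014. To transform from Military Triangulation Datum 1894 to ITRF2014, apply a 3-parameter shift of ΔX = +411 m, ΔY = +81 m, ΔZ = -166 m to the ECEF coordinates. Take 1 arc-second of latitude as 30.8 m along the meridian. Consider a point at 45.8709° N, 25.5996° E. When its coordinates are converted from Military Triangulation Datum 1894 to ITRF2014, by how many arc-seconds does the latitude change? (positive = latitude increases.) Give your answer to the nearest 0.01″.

Δφ = -13.21″

sin φ = 0.717773, cos φ = 0.696277, sin λ = 0.432079, cos λ = 0.901836.
North component: ΔN = −sin φ cos λ·ΔX − sin φ sin λ·ΔY + cos φ·ΔZ = −(0.717773)(0.901836)(411) − (0.717773)(0.432079)(81) + (0.696277)(-166) = -406.75 m.
1° of latitude spans 3600 × 30.80 = 110880 m, so Δφ = -406.75 / 110880 × 3600 = -13.206″.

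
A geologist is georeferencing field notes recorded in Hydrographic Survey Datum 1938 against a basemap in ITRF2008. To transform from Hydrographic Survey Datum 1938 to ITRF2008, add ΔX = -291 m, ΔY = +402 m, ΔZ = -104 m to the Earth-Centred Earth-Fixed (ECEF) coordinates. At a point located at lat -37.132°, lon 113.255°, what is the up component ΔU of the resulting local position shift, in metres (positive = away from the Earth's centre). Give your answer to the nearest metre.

ΔU = 449 m

The local up (radial) axis is (cos φ cos λ, cos φ sin λ, sin φ), giving ΔU = 91.599 + 294.455 + 62.780 = 448.83 m.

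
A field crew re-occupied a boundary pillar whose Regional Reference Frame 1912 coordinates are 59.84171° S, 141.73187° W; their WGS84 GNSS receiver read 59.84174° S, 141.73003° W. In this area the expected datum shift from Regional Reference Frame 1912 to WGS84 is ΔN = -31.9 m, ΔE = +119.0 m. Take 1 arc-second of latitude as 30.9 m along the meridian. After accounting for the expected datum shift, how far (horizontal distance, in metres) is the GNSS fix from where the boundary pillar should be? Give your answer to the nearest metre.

33 m

Observed coordinate differences: Δφ = -0.00003°, Δλ = +0.00184°.
Converting to metres (1° lat = 111240 m, cos φ = 0.502391): observed ΔN = -3.3 m, observed ΔE = 102.8 m.
Subtracting the expected shift leaves a residual of -3.3 − (-31.9) = 28.6 m north and 102.8 − (119.0) = -16.2 m east.
Residual distance = √(28.6² + (-16.2)²) = 32.8 m.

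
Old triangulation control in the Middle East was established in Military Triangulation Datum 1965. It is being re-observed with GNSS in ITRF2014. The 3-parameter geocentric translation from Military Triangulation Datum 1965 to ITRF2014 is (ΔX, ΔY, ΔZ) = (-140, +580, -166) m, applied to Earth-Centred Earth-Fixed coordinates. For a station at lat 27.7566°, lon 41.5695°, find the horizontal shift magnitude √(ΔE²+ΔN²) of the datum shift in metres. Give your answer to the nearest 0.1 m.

595.4 m

The local east axis at (φ, λ) is (−sin λ, cos λ, 0), so ΔE = −sin(41.5695°)·(-140) + cos(41.5695°)·580 = 526.82 m.
The local north axis is (−sin φ cos λ, −sin φ sin λ, cos φ), giving ΔN = 48.780 − 179.229 − 146.899 = -277.35 m.
Horizontal magnitude = √(ΔE² + ΔN²) = √(526.82² + (-277.35)²) = 595.37 m.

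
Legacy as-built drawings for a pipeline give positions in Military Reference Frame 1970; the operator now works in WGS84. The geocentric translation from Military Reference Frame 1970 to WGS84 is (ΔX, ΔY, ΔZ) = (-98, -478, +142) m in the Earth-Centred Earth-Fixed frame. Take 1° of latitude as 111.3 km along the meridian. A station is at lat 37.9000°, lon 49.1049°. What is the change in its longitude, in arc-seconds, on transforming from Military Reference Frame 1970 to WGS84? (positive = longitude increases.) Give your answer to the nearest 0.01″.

Δλ = -9.79″

sin φ = 0.614285, cos φ = 0.789084, sin λ = 0.755909, cos λ = 0.654676.
East component: ΔE = −sin λ·ΔX + cos λ·ΔY = −(0.755909)(-98) + (0.654676)(-478) = -238.86 m.
1° of latitude spans 111300 m; at latitude φ, 1° of longitude spans that × cos φ = 87825.1 m, so Δλ = -238.86 / 87825.1 × 3600 = -9.791″.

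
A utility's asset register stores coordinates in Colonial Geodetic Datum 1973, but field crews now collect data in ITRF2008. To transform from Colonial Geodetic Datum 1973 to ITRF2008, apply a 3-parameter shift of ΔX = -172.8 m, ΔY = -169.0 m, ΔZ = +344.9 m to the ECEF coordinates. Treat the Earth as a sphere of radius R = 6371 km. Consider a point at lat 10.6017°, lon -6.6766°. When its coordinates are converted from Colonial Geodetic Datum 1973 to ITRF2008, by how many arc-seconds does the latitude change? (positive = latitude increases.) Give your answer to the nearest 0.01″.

sin φ = 0.183981, cos φ = 0.982930, sin λ = -0.116265, cos λ = 0.993218.
North component: ΔN = −sin φ cos λ·ΔX − sin φ sin λ·ΔY + cos φ·ΔZ = −(0.183981)(0.993218)(-172.8) − (0.183981)(-0.116265)(-169.0) + (0.982930)(344.9) = 366.97 m.
1° of latitude spans πR/180 = 111195 m, so Δφ = 366.97 / 111195 × 3600 = 11.881″.

Δφ = 11.88″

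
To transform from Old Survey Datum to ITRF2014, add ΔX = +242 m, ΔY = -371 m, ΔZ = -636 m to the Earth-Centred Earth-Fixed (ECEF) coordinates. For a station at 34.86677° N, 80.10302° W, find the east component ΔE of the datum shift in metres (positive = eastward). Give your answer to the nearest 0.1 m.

At φ = 34.86677°, λ = -80.10302°: sin φ = 0.571670, cos φ = 0.820484, sin λ = -0.985118, cos λ = 0.171877.
ΔE = −sin λ·ΔX + cos λ·ΔY = −(-0.985118)·(242) + (0.171877)·(-371) = 174.63 m.

ΔE = 174.6 m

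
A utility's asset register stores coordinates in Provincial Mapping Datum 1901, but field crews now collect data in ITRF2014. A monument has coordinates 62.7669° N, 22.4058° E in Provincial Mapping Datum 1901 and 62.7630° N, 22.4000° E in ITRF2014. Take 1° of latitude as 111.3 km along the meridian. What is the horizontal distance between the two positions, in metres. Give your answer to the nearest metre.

Δφ = 62.7630° − 62.7669° = -0.0039°; Δλ = 22.4000° − 22.4058° = -0.0058°.
ΔN = Δφ × 111300 = -434.1 m; ΔE = Δλ × 111300 × cos(62.7669°) = -0.0058 × 111300 × 0.457612 = -295.4 m.
Distance = √(ΔE² + ΔN²) = √((-295.4)² + (-434.1)²) = 525.1 m.

525 m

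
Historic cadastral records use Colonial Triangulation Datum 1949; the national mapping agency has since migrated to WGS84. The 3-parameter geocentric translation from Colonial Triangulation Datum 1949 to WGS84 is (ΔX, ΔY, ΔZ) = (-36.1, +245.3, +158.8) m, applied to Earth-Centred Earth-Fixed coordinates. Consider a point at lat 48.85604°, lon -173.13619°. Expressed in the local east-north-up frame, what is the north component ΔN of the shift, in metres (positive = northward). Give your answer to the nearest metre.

The local north axis is (−sin φ cos λ, −sin φ sin λ, cos φ), giving ΔN = -26.991 + 22.076 + 104.483 = 99.57 m.

ΔN = 100 m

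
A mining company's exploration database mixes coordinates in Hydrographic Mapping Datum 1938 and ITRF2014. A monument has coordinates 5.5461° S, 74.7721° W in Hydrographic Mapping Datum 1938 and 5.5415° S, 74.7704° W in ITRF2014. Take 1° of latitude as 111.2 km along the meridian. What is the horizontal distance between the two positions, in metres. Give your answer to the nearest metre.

545 m

Δφ = -5.5415° − -5.5461° = +0.0046°; Δλ = -74.7704° − -74.7721° = +0.0017°.
ΔN = Δφ × 111200 = 511.5 m; ΔE = Δλ × 111200 × cos(-5.5461°) = +0.0017 × 111200 × 0.995319 = 188.2 m.
Distance = √(ΔE² + ΔN²) = √(188.2² + 511.5²) = 545.0 m.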